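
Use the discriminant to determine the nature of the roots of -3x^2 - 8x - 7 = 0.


D = b^2 - 4ac = (-8)^2 - 4(-3)(-7) = 64 - 84 = -20
Since D < 0: two complex conjugate roots (no real roots)


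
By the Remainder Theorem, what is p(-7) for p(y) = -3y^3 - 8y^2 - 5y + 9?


By the Remainder Theorem, the remainder equals p(-7):
  -3*(-7)^3 = 1029
  -8*(-7)^2 = -392
  -5*(-7)^1 = 35
  constant: 9
Sum: 1029 - 392 + 35 + 9 = 681


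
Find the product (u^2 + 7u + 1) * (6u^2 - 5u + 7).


Distribute each term of the first polynomial:
  (u^2)(6u^2 - 5u + 7) = 6u^4 - 5u^3 + 7u^2
  (7u)(6u^2 - 5u + 7) = 42u^3 - 35u^2 + 49u
  (1)(6u^2 - 5u + 7) = 6u^2 - 5u + 7
Sum: 6u^4 + 37u^3 - 22u^2 + 44u + 7


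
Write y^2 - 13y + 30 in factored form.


Roots satisfy r1 + r2 = -b/a = 13 and r1*r2 = c/a = 30.
So r1 = 10, r2 = 3.
y^2 - 13y + 30 = (y - r1)(y - r2) = (y - 10)(y - 3)


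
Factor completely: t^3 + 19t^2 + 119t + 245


Try integer roots (divisors of 245). t=-7: p(-7)=0.
Divide out (t + 7): quotient is t^2 + 12t + 35.
Factor the quadratic: (t + 7)(t + 5)
Result: (t + 7)(t + 7)(t + 5)


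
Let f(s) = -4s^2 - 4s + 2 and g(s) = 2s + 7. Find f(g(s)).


Substitute g(s) into f:
f(g(s)) = -4*(2s + 7)^2 + (-4)*(2s + 7) + 2
(2s + 7)^2 = 4s^2 + 28s + 49
Expand and combine: -16s^2 - 120s - 222


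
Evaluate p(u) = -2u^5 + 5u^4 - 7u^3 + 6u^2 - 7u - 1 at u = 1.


Using direct substitution:
  -2 * (1)^5 = -2
  5 * (1)^4 = 5
  -7 * (1)^3 = -7
  6 * (1)^2 = 6
  -7 * (1)^1 = -7
  constant: -1
Sum = -2 + 5 - 7 + 6 - 7 - 1 = -6


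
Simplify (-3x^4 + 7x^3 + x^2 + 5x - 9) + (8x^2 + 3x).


Align terms by degree and add:
  -3x^4 + 7x^3 + x^2 + 5x - 9
+ 8x^2 + 3x
= -3x^4 + 7x^3 + 9x^2 + 8x - 9


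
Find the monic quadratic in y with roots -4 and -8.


p(y) = (y + 4)(y + 8)
Expand: y^2 + 12y + 32


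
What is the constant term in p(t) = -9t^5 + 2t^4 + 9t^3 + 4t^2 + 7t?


Read off the constant term: 0


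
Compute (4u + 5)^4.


Expand (4u + 5)^4 by repeated multiplication:
  (4u + 5)^2 = 16u^2 + 40u + 25
  (4u + 5)^3 = 64u^3 + 240u^2 + 300u + 125
= 256u^4 + 1280u^3 + 2400u^2 + 2000u + 625


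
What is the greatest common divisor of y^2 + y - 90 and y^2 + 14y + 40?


Factor each:
  y^2 + y - 90 = (y + 10)(y - 9)
  y^2 + 14y + 40 = (y + 10)(y + 4)
Common monic factor: y + 10


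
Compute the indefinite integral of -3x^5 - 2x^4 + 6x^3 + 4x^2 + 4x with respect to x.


Reverse power rule on each term:
  ∫ -3x^5 dx = -(1/2)x^6
  ∫ -2x^4 dx = -(2/5)x^5
  ∫ 6x^3 dx = (3/2)x^4
  ∫ 4x^2 dx = (4/3)x^3
  ∫ 4x dx = 2x^2
F(x) = -(1/2)x^6 - (2/5)x^5 + (3/2)x^4 + (4/3)x^3 + 2x^2 + C


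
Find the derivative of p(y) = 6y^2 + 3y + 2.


Apply the power rule term by term:
  d/dy(6y^2) = 12y
  d/dy(3y) = 3
  d/dy(2) = 0
p'(y) = 12y + 3


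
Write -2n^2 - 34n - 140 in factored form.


Roots satisfy r1 + r2 = -b/a = -17 and r1*r2 = c/a = 70.
So r1 = -7, r2 = -10.
-2n^2 - 34n - 140 = -2(n - r1)(n - r2) = -2(n + 7)(n + 10)


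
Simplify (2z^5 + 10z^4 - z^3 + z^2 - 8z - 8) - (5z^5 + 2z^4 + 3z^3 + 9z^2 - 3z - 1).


Distribute the minus sign:
  (2z^5 + 10z^4 - z^3 + z^2 - 8z - 8)
- (5z^5 + 2z^4 + 3z^3 + 9z^2 - 3z - 1)
Negate second polynomial: -5z^5 - 2z^4 - 3z^3 - 9z^2 + 3z + 1
Add: -3z^5 + 8z^4 - 4z^3 - 8z^2 - 5z - 7


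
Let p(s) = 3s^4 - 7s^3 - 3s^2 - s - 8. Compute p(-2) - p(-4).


p(-2) = 86
p(-4) = 1164
p(-2) - p(-4) = 86 - 1164 = -1078


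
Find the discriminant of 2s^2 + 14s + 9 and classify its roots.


D = b^2 - 4ac = (14)^2 - 4(2)(9) = 196 - 72 = 124
Since D > 0: two distinct irrational roots


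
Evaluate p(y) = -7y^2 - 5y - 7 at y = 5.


Using direct substitution:
  -7 * (5)^2 = -175
  -5 * (5)^1 = -25
  constant: -7
Sum = -175 - 25 - 7 = -207


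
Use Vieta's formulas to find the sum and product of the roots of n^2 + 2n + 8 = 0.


For an^2+bn+c=0: sum = -b/a, product = c/a.
a=1, b=2, c=8
Sum = -(2)/1 = -2
Product = (8)/1 = 8


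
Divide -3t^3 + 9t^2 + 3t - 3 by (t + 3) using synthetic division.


Synthetic division with c = -3. Coefficients: -3, 9, 3, -3
Bring down -3.
  -3 * -3 = 9; 9 + 9 = 18
  18 * -3 = -54; -54 + 3 = -51
  -51 * -3 = 153; 153 - 3 = 150
Quotient: -3t^2 + 18t - 51, Remainder: 150


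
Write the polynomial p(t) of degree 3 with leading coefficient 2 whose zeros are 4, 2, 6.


p(t) = 2(t - 4)(t - 2)(t - 6)
Expand: 2t^3 - 24t^2 + 88t - 96


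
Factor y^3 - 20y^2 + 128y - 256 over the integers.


Try integer roots (divisors of -256). y=8: p(8)=0.
Divide out (y - 8): quotient is y^2 - 12y + 32.
Factor the quadratic: (y - 4)(y - 8)
Result: (y - 8)(y - 4)(y - 8)


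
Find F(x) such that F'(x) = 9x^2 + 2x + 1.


Reverse power rule on each term:
  ∫ 9x^2 dx = 3x^3
  ∫ 2x dx = x^2
  ∫ 1 dx = x
F(x) = 3x^3 + x^2 + x + C


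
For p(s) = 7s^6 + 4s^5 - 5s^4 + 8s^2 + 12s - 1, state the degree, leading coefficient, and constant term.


Highest power of s is 6, with coefficient 7. Constant term is -1.
Degree = 6, leading coefficient = 7, constant term = -1


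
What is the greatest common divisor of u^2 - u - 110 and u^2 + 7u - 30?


Factor each:
  u^2 - u - 110 = (u + 10)(u - 11)
  u^2 + 7u - 30 = (u + 10)(u - 3)
Common monic factor: u + 10


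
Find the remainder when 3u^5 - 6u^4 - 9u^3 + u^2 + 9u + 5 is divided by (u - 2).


By the Remainder Theorem, the remainder equals p(2):
  3*(2)^5 = 96
  -6*(2)^4 = -96
  -9*(2)^3 = -72
  1*(2)^2 = 4
  9*(2)^1 = 18
  constant: 5
Sum: 96 - 96 - 72 + 4 + 18 + 5 = -45


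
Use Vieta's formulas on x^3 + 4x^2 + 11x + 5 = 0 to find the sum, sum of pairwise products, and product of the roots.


Monic cubic x^3+bx^2+cx+d=0: sum=-b, pairwise sum=c, product=-d.
b=4, c=11, d=5
r1+r2+r3 = -4
r1r2+r1r3+r2r3 = 11
r1r2r3 = -5


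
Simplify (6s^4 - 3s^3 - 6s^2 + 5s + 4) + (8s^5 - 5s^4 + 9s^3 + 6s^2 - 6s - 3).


Align terms by degree and add:
  6s^4 - 3s^3 - 6s^2 + 5s + 4
+ 8s^5 - 5s^4 + 9s^3 + 6s^2 - 6s - 3
= 8s^5 + s^4 + 6s^3 - s + 1


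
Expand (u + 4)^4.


Expand (u + 4)^4 by repeated multiplication:
  (u + 4)^2 = u^2 + 8u + 16
  (u + 4)^3 = u^3 + 12u^2 + 48u + 64
= u^4 + 16u^3 + 96u^2 + 256u + 256


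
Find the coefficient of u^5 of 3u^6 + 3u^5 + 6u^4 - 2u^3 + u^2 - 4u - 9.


Read off the coefficient of u^5: 3


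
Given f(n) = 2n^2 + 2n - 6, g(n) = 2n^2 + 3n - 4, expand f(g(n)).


Substitute g(n) into f:
f(g(n)) = 2*(2n^2 + 3n - 4)^2 + 2*(2n^2 + 3n - 4) + (-6)
(2n^2 + 3n - 4)^2 = 4n^4 + 12n^3 - 7n^2 - 24n + 16
Expand and combine: 8n^4 + 24n^3 - 10n^2 - 42n + 18


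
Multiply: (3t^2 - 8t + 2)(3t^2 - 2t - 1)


Distribute each term of the first polynomial:
  (3t^2)(3t^2 - 2t - 1) = 9t^4 - 6t^3 - 3t^2
  (-8t)(3t^2 - 2t - 1) = -24t^3 + 16t^2 + 8t
  (2)(3t^2 - 2t - 1) = 6t^2 - 4t - 2
Sum: 9t^4 - 30t^3 + 19t^2 + 4t - 2


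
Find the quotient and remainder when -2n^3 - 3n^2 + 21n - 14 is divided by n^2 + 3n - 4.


(-2n^3 - 3n^2 + 21n - 14) / (n^2 + 3n - 4)
Step 1: -2n * (n^2 + 3n - 4) = -2n^3 - 6n^2 + 8n; subtract.
Step 2: 3 * (n^2 + 3n - 4) = 3n^2 + 9n - 12; subtract.
Quotient: -2n + 3, Remainder: 4n - 2


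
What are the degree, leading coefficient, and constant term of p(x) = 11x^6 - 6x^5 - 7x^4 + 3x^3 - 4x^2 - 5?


Highest power of x is 6, with coefficient 11. Constant term is -5.
Degree = 6, leading coefficient = 11, constant term = -5


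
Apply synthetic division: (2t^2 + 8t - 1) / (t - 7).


Synthetic division with c = 7. Coefficients: 2, 8, -1
Bring down 2.
  2 * 7 = 14; 14 + 8 = 22
  22 * 7 = 154; 154 - 1 = 153
Quotient: 2t + 22, Remainder: 153


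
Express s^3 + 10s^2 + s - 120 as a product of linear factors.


Try integer roots (divisors of -120). s=-8: p(-8)=0.
Divide out (s + 8): quotient is s^2 + 2s - 15.
Factor the quadratic: (s + 5)(s - 3)
Result: (s + 8)(s + 5)(s - 3)


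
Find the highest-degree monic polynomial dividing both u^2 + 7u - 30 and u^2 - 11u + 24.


Factor each:
  u^2 + 7u - 30 = (u - 3)(u + 10)
  u^2 - 11u + 24 = (u - 3)(u - 8)
Common monic factor: u - 3


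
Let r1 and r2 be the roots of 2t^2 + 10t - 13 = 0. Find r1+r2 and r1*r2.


For at^2+bt+c=0: sum = -b/a, product = c/a.
a=2, b=10, c=-13
Sum = -(10)/2 = -5
Product = (-13)/2 = -13/2


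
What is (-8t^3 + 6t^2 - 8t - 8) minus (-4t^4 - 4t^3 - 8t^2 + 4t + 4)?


Distribute the minus sign:
  (-8t^3 + 6t^2 - 8t - 8)
- (-4t^4 - 4t^3 - 8t^2 + 4t + 4)
Negate second polynomial: 4t^4 + 4t^3 + 8t^2 - 4t - 4
Add: 4t^4 - 4t^3 + 14t^2 - 12t - 12


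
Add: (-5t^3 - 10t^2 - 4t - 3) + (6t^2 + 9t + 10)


Align terms by degree and add:
  -5t^3 - 10t^2 - 4t - 3
+ 6t^2 + 9t + 10
= -5t^3 - 4t^2 + 5t + 7


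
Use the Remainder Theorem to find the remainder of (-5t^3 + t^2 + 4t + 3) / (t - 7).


By the Remainder Theorem, the remainder equals p(7):
  -5*(7)^3 = -1715
  1*(7)^2 = 49
  4*(7)^1 = 28
  constant: 3
Sum: -1715 + 49 + 28 + 3 = -1635


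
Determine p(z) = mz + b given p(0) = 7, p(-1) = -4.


p(z) = mz + b. Using p(0)=7, p(-1)=-4:
m = (7 + 4)/(0 + 1) = 11/1 = 11
b = 7 - m*(0) = 7 = 7
p(z) = 11z + 7


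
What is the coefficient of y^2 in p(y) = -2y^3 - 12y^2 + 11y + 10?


Read off the coefficient of y^2: -12


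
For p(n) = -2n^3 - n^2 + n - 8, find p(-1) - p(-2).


p(-1) = -8
p(-2) = 2
p(-1) - p(-2) = -8 - 2 = -10


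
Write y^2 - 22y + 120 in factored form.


Roots satisfy r1 + r2 = -b/a = 22 and r1*r2 = c/a = 120.
So r1 = 12, r2 = 10.
y^2 - 22y + 120 = (y - r1)(y - r2) = (y - 12)(y - 10)


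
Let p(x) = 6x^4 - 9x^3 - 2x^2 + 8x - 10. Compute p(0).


Using direct substitution:
  6 * (0)^4 = 0
  -9 * (0)^3 = 0
  -2 * (0)^2 = 0
  8 * (0)^1 = 0
  constant: -10
Sum = 0 + 0 + 0 + 0 - 10 = -10


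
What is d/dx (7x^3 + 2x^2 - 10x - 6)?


Apply the power rule term by term:
  d/dx(7x^3) = 21x^2
  d/dx(2x^2) = 4x
  d/dx(-10x) = -10
  d/dx(-6) = 0
p'(x) = 21x^2 + 4x - 10


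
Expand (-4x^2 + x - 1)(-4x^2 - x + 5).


Distribute each term of the first polynomial:
  (-4x^2)(-4x^2 - x + 5) = 16x^4 + 4x^3 - 20x^2
  (x)(-4x^2 - x + 5) = -4x^3 - x^2 + 5x
  (-1)(-4x^2 - x + 5) = 4x^2 + x - 5
Sum: 16x^4 - 17x^2 + 6x - 5


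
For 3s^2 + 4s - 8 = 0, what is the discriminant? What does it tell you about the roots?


D = b^2 - 4ac = (4)^2 - 4(3)(-8) = 16 + 96 = 112
Since D > 0: two distinct irrational roots


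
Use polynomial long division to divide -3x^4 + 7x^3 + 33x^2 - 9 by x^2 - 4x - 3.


(-3x^4 + 7x^3 + 33x^2 - 9) / (x^2 - 4x - 3)
Step 1: -3x^2 * (x^2 - 4x - 3) = -3x^4 + 12x^3 + 9x^2; subtract.
Step 2: -5x * (x^2 - 4x - 3) = -5x^3 + 20x^2 + 15x; subtract.
Step 3: 4 * (x^2 - 4x - 3) = 4x^2 - 16x - 12; subtract.
Quotient: -3x^2 - 5x + 4, Remainder: x + 3


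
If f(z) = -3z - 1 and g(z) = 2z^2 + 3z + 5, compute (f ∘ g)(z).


Substitute g(z) into f:
f(g(z)) = -3*(2z^2 + 3z + 5) + (-1)
Expand and combine: -6z^2 - 9z - 16


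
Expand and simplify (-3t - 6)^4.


Expand (-3t - 6)^4 by repeated multiplication:
  (-3t - 6)^2 = 9t^2 + 36t + 36
  (-3t - 6)^3 = -27t^3 - 162t^2 - 324t - 216
= 81t^4 + 648t^3 + 1944t^2 + 2592t + 1296


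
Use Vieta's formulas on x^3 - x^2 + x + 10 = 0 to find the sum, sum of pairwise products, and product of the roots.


Monic cubic x^3+bx^2+cx+d=0: sum=-b, pairwise sum=c, product=-d.
b=-1, c=1, d=10
r1+r2+r3 = 1
r1r2+r1r3+r2r3 = 1
r1r2r3 = -10


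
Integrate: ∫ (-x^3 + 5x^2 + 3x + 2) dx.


Reverse power rule on each term:
  ∫ -x^3 dx = -(1/4)x^4
  ∫ 5x^2 dx = (5/3)x^3
  ∫ 3x dx = (3/2)x^2
  ∫ 2 dx = 2x
F(x) = -(1/4)x^4 + (5/3)x^3 + (3/2)x^2 + 2x + C


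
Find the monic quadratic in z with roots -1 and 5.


p(z) = (z + 1)(z - 5)
Expand: z^2 - 4z - 5


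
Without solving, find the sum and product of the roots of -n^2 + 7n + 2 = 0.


For an^2+bn+c=0: sum = -b/a, product = c/a.
a=-1, b=7, c=2
Sum = -(7)/-1 = 7
Product = (2)/-1 = -2


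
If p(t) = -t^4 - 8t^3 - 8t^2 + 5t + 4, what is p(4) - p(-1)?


p(4) = -872
p(-1) = -2
p(4) - p(-1) = -872 + 2 = -870


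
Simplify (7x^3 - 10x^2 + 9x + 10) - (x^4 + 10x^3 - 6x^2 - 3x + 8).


Distribute the minus sign:
  (7x^3 - 10x^2 + 9x + 10)
- (x^4 + 10x^3 - 6x^2 - 3x + 8)
Negate second polynomial: -x^4 - 10x^3 + 6x^2 + 3x - 8
Add: -x^4 - 3x^3 - 4x^2 + 12x + 2


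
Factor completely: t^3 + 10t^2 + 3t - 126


Try integer roots (divisors of -126). t=-7: p(-7)=0.
Divide out (t + 7): quotient is t^2 + 3t - 18.
Factor the quadratic: (t + 6)(t - 3)
Result: (t + 7)(t + 6)(t - 3)


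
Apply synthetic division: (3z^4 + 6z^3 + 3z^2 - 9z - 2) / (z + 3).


Synthetic division with c = -3. Coefficients: 3, 6, 3, -9, -2
Bring down 3.
  3 * -3 = -9; -9 + 6 = -3
  -3 * -3 = 9; 9 + 3 = 12
  12 * -3 = -36; -36 - 9 = -45
  -45 * -3 = 135; 135 - 2 = 133
Quotient: 3z^3 - 3z^2 + 12z - 45, Remainder: 133


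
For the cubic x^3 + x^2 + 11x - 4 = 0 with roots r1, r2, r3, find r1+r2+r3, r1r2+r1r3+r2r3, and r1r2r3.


Monic cubic x^3+bx^2+cx+d=0: sum=-b, pairwise sum=c, product=-d.
b=1, c=11, d=-4
r1+r2+r3 = -1
r1r2+r1r3+r2r3 = 11
r1r2r3 = 4


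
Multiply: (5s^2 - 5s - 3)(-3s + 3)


Distribute each term of the first polynomial:
  (5s^2)(-3s + 3) = -15s^3 + 15s^2
  (-5s)(-3s + 3) = 15s^2 - 15s
  (-3)(-3s + 3) = 9s - 9
Sum: -15s^3 + 30s^2 - 6s - 9


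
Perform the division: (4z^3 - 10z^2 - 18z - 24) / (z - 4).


(4z^3 - 10z^2 - 18z - 24) / (z - 4)
Step 1: 4z^2 * (z - 4) = 4z^3 - 16z^2; subtract.
Step 2: 6z * (z - 4) = 6z^2 - 24z; subtract.
Step 3: 6 * (z - 4) = 6z - 24; subtract.
Quotient: 4z^2 + 6z + 6, Remainder: 0


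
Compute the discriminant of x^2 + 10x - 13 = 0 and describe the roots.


D = b^2 - 4ac = (10)^2 - 4(1)(-13) = 100 + 52 = 152
Since D > 0: two distinct irrational roots


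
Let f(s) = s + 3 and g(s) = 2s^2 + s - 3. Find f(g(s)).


Substitute g(s) into f:
f(g(s)) = 1*(2s^2 + s - 3) + 3
Expand and combine: 2s^2 + s


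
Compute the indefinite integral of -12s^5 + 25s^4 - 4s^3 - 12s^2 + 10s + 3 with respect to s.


Reverse power rule on each term:
  ∫ -12s^5 ds = -2s^6
  ∫ 25s^4 ds = 5s^5
  ∫ -4s^3 ds = -s^4
  ∫ -12s^2 ds = -4s^3
  ∫ 10s ds = 5s^2
  ∫ 3 ds = 3s
F(s) = -2s^6 + 5s^5 - s^4 - 4s^3 + 5s^2 + 3s + C


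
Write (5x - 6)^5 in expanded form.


Expand (5x - 6)^5 by repeated multiplication:
  (5x - 6)^2 = 25x^2 - 60x + 36
  (5x - 6)^3 = 125x^3 - 450x^2 + 540x - 216
  (5x - 6)^4 = 625x^4 - 3000x^3 + 5400x^2 - 4320x + 1296
= 3125x^5 - 18750x^4 + 45000x^3 - 54000x^2 + 32400x - 7776


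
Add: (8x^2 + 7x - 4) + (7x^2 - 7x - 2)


Align terms by degree and add:
  8x^2 + 7x - 4
+ 7x^2 - 7x - 2
= 15x^2 - 6


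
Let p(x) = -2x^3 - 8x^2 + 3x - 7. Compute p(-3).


Using direct substitution:
  -2 * (-3)^3 = 54
  -8 * (-3)^2 = -72
  3 * (-3)^1 = -9
  constant: -7
Sum = 54 - 72 - 9 - 7 = -34


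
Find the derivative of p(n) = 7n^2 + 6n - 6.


Apply the power rule term by term:
  d/dn(7n^2) = 14n
  d/dn(6n) = 6
  d/dn(-6) = 0
p'(n) = 14n + 6


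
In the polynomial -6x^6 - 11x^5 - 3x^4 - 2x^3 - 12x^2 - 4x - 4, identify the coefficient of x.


Read off the coefficient of x: -4


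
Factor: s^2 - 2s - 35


Roots satisfy r1 + r2 = -b/a = 2 and r1*r2 = c/a = -35.
So r1 = 7, r2 = -5.
s^2 - 2s - 35 = (s - r1)(s - r2) = (s - 7)(s + 5)


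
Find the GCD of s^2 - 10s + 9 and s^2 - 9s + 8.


Factor each:
  s^2 - 10s + 9 = (s - 1)(s - 9)
  s^2 - 9s + 8 = (s - 1)(s - 8)
Common monic factor: s - 1


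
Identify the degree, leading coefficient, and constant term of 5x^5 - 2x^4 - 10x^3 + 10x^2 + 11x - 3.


Highest power of x is 5, with coefficient 5. Constant term is -3.
Degree = 5, leading coefficient = 5, constant term = -3


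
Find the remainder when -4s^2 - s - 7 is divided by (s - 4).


By the Remainder Theorem, the remainder equals p(4):
  -4*(4)^2 = -64
  -1*(4)^1 = -4
  constant: -7
Sum: -64 - 4 - 7 = -75


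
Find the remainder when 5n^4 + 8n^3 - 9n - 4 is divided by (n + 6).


By the Remainder Theorem, the remainder equals p(-6):
  5*(-6)^4 = 6480
  8*(-6)^3 = -1728
  0*(-6)^2 = 0
  -9*(-6)^1 = 54
  constant: -4
Sum: 6480 - 1728 + 0 + 54 - 4 = 4802


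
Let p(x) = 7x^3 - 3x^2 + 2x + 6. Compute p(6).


Using direct substitution:
  7 * (6)^3 = 1512
  -3 * (6)^2 = -108
  2 * (6)^1 = 12
  constant: 6
Sum = 1512 - 108 + 12 + 6 = 1422


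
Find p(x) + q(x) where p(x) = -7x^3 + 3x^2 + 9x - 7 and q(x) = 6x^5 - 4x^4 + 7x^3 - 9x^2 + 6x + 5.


Align terms by degree and add:
  -7x^3 + 3x^2 + 9x - 7
+ 6x^5 - 4x^4 + 7x^3 - 9x^2 + 6x + 5
= 6x^5 - 4x^4 - 6x^2 + 15x - 2


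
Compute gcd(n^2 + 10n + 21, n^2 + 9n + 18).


Factor each:
  n^2 + 10n + 21 = (n + 3)(n + 7)
  n^2 + 9n + 18 = (n + 3)(n + 6)
Common monic factor: n + 3


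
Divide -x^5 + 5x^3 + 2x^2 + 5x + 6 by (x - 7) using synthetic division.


Synthetic division with c = 7. Coefficients: -1, 0, 5, 2, 5, 6
Bring down -1.
  -1 * 7 = -7; -7 + 0 = -7
  -7 * 7 = -49; -49 + 5 = -44
  -44 * 7 = -308; -308 + 2 = -306
  -306 * 7 = -2142; -2142 + 5 = -2137
  -2137 * 7 = -14959; -14959 + 6 = -14953
Quotient: -x^4 - 7x^3 - 44x^2 - 306x - 2137, Remainder: -14953


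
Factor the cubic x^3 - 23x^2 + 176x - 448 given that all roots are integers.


Try integer roots (divisors of -448). x=7: p(7)=0.
Divide out (x - 7): quotient is x^2 - 16x + 64.
Factor the quadratic: (x - 8)(x - 8)
Result: (x - 7)(x - 8)(x - 8)


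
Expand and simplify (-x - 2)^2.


Expand (-x - 2)^2 by repeated multiplication:
= x^2 + 4x + 4


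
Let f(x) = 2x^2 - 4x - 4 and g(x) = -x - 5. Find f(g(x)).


Substitute g(x) into f:
f(g(x)) = 2*(-x - 5)^2 + (-4)*(-x - 5) + (-4)
(-x - 5)^2 = x^2 + 10x + 25
Expand and combine: 2x^2 + 24x + 66


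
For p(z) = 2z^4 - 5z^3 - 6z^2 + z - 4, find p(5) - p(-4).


p(5) = 476
p(-4) = 728
p(5) - p(-4) = 476 - 728 = -252


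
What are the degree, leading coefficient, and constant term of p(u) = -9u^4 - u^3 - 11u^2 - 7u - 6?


Highest power of u is 4, with coefficient -9. Constant term is -6.
Degree = 4, leading coefficient = -9, constant term = -6


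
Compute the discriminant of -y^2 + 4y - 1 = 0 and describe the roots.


D = b^2 - 4ac = (4)^2 - 4(-1)(-1) = 16 - 4 = 12
Since D > 0: two distinct irrational roots


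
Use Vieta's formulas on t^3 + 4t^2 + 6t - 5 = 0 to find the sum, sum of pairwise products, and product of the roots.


Monic cubic t^3+bt^2+ct+d=0: sum=-b, pairwise sum=c, product=-d.
b=4, c=6, d=-5
r1+r2+r3 = -4
r1r2+r1r3+r2r3 = 6
r1r2r3 = 5


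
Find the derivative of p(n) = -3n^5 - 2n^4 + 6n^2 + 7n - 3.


Apply the power rule term by term:
  d/dn(-3n^5) = -15n^4
  d/dn(-2n^4) = -8n^3
  d/dn(6n^2) = 12n
  d/dn(7n) = 7
  d/dn(-3) = 0
p'(n) = -15n^4 - 8n^3 + 12n + 7


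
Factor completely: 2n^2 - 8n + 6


Roots satisfy r1 + r2 = -b/a = 4 and r1*r2 = c/a = 3.
So r1 = 1, r2 = 3.
2n^2 - 8n + 6 = 2(n - r1)(n - r2) = 2(n - 1)(n - 3)


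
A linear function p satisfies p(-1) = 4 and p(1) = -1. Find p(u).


p(u) = mu + b. Using p(-1)=4, p(1)=-1:
m = (4 + 1)/(-1 - 1) = 5/-2 = -5/2
b = 4 - m*(-1) = 4 - 5/2 = 3/2
p(u) = -(5/2)u + (3/2)


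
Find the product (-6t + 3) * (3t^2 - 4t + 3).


Distribute each term of the first polynomial:
  (-6t)(3t^2 - 4t + 3) = -18t^3 + 24t^2 - 18t
  (3)(3t^2 - 4t + 3) = 9t^2 - 12t + 9
Sum: -18t^3 + 33t^2 - 30t + 9


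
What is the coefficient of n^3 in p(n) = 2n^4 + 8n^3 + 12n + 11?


Read off the coefficient of n^3: 8


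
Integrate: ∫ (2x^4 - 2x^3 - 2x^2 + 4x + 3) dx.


Reverse power rule on each term:
  ∫ 2x^4 dx = (2/5)x^5
  ∫ -2x^3 dx = -(1/2)x^4
  ∫ -2x^2 dx = -(2/3)x^3
  ∫ 4x dx = 2x^2
  ∫ 3 dx = 3x
F(x) = (2/5)x^5 - (1/2)x^4 - (2/3)x^3 + 2x^2 + 3x + C


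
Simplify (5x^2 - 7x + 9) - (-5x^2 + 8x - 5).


Distribute the minus sign:
  (5x^2 - 7x + 9)
- (-5x^2 + 8x - 5)
Negate second polynomial: 5x^2 - 8x + 5
Add: 10x^2 - 15x + 14


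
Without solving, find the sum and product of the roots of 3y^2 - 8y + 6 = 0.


For ay^2+by+c=0: sum = -b/a, product = c/a.
a=3, b=-8, c=6
Sum = -(-8)/3 = 8/3
Product = (6)/3 = 2


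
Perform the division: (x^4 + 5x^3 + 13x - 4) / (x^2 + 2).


(x^4 + 5x^3 + 13x - 4) / (x^2 + 2)
Step 1: x^2 * (x^2 + 2) = x^4 + 2x^2; subtract.
Step 2: 5x * (x^2 + 2) = 5x^3 + 10x; subtract.
Step 3: -2 * (x^2 + 2) = -2x^2 - 4; subtract.
Quotient: x^2 + 5x - 2, Remainder: 3x


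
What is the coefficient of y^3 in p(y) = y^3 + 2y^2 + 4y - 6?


Read off the coefficient of y^3: 1


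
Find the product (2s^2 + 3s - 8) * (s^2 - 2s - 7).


Distribute each term of the first polynomial:
  (2s^2)(s^2 - 2s - 7) = 2s^4 - 4s^3 - 14s^2
  (3s)(s^2 - 2s - 7) = 3s^3 - 6s^2 - 21s
  (-8)(s^2 - 2s - 7) = -8s^2 + 16s + 56
Sum: 2s^4 - s^3 - 28s^2 - 5s + 56


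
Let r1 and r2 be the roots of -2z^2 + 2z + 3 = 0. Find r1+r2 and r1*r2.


For az^2+bz+c=0: sum = -b/a, product = c/a.
a=-2, b=2, c=3
Sum = -(2)/-2 = 1
Product = (3)/-2 = -3/2


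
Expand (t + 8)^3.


Expand (t + 8)^3 by repeated multiplication:
  (t + 8)^2 = t^2 + 16t + 64
= t^3 + 24t^2 + 192t + 512


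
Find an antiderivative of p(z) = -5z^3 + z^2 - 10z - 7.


Reverse power rule on each term:
  ∫ -5z^3 dz = -(5/4)z^4
  ∫ z^2 dz = (1/3)z^3
  ∫ -10z dz = -5z^2
  ∫ -7 dz = -7z
F(z) = -(5/4)z^4 + (1/3)z^3 - 5z^2 - 7z + C


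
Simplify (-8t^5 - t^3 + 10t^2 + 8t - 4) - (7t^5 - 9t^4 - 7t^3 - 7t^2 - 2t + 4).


Distribute the minus sign:
  (-8t^5 - t^3 + 10t^2 + 8t - 4)
- (7t^5 - 9t^4 - 7t^3 - 7t^2 - 2t + 4)
Negate second polynomial: -7t^5 + 9t^4 + 7t^3 + 7t^2 + 2t - 4
Add: -15t^5 + 9t^4 + 6t^3 + 17t^2 + 10t - 8


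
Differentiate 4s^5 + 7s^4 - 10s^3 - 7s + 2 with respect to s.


Apply the power rule term by term:
  d/ds(4s^5) = 20s^4
  d/ds(7s^4) = 28s^3
  d/ds(-10s^3) = -30s^2
  d/ds(-7s) = -7
  d/ds(2) = 0
p'(s) = 20s^4 + 28s^3 - 30s^2 - 7


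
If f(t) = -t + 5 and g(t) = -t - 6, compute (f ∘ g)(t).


Substitute g(t) into f:
f(g(t)) = -1*(-t - 6) + 5
Expand and combine: t + 11


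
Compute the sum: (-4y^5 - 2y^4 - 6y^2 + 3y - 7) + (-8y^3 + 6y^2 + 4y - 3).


Align terms by degree and add:
  -4y^5 - 2y^4 - 6y^2 + 3y - 7
  -8y^3 + 6y^2 + 4y - 3
= -4y^5 - 2y^4 - 8y^3 + 7y - 10


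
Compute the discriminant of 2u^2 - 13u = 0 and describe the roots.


D = b^2 - 4ac = (-13)^2 - 4(2)(0) = 169 = 169
Since D > 0: two distinct rational roots


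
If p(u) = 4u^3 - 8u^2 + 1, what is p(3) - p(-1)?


p(3) = 37
p(-1) = -11
p(3) - p(-1) = 37 + 11 = 48


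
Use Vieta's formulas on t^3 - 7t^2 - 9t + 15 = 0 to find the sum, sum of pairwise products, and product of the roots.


Monic cubic t^3+bt^2+ct+d=0: sum=-b, pairwise sum=c, product=-d.
b=-7, c=-9, d=15
r1+r2+r3 = 7
r1r2+r1r3+r2r3 = -9
r1r2r3 = -15


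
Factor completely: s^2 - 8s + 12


Roots satisfy r1 + r2 = -b/a = 8 and r1*r2 = c/a = 12.
So r1 = 2, r2 = 6.
s^2 - 8s + 12 = (s - r1)(s - r2) = (s - 2)(s - 6)


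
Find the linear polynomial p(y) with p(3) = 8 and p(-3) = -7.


p(y) = my + b. Using p(3)=8, p(-3)=-7:
m = (8 + 7)/(3 + 3) = 15/6 = 5/2
b = 8 - m*(3) = 8 - 15/2 = 1/2
p(y) = (5/2)y + (1/2)


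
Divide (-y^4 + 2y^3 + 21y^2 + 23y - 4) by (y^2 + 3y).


(-y^4 + 2y^3 + 21y^2 + 23y - 4) / (y^2 + 3y)
Step 1: -y^2 * (y^2 + 3y) = -y^4 - 3y^3; subtract.
Step 2: 5y * (y^2 + 3y) = 5y^3 + 15y^2; subtract.
Step 3: 6 * (y^2 + 3y) = 6y^2 + 18y; subtract.
Quotient: -y^2 + 5y + 6, Remainder: 5y - 4


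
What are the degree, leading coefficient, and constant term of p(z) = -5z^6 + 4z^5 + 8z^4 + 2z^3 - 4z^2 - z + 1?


Highest power of z is 6, with coefficient -5. Constant term is 1.
Degree = 6, leading coefficient = -5, constant term = 1


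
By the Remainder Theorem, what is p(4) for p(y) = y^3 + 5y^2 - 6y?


By the Remainder Theorem, the remainder equals p(4):
  1*(4)^3 = 64
  5*(4)^2 = 80
  -6*(4)^1 = -24
  constant: 0
Sum: 64 + 80 - 24 + 0 = 120


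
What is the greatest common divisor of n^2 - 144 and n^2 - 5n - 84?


Factor each:
  n^2 - 144 = (n - 12)(n + 12)
  n^2 - 5n - 84 = (n - 12)(n + 7)
Common monic factor: n - 12


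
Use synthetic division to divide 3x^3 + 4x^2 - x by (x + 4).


Synthetic division with c = -4. Coefficients: 3, 4, -1, 0
Bring down 3.
  3 * -4 = -12; -12 + 4 = -8
  -8 * -4 = 32; 32 - 1 = 31
  31 * -4 = -124; -124 + 0 = -124
Quotient: 3x^2 - 8x + 31, Remainder: -124


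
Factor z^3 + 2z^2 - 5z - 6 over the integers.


Try integer roots (divisors of -6). z=2: p(2)=0.
Divide out (z - 2): quotient is z^2 + 4z + 3.
Factor the quadratic: (z + 3)(z + 1)
Result: (z - 2)(z + 3)(z + 1)


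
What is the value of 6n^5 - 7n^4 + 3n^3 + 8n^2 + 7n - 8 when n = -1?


Using direct substitution:
  6 * (-1)^5 = -6
  -7 * (-1)^4 = -7
  3 * (-1)^3 = -3
  8 * (-1)^2 = 8
  7 * (-1)^1 = -7
  constant: -8
Sum = -6 - 7 - 3 + 8 - 7 - 8 = -23


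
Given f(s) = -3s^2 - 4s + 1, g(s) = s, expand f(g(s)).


Substitute g(s) into f:
f(g(s)) = -3*(s)^2 + (-4)*(s) + 1
(s)^2 = s^2
Expand and combine: -3s^2 - 4s + 1


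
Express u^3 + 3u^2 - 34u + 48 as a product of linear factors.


Try integer roots (divisors of 48). u=3: p(3)=0.
Divide out (u - 3): quotient is u^2 + 6u - 16.
Factor the quadratic: (u + 8)(u - 2)
Result: (u - 3)(u + 8)(u - 2)


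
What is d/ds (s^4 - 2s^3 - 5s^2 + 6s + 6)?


Apply the power rule term by term:
  d/ds(s^4) = 4s^3
  d/ds(-2s^3) = -6s^2
  d/ds(-5s^2) = -10s
  d/ds(6s) = 6
  d/ds(6) = 0
p'(s) = 4s^3 - 6s^2 - 10s + 6


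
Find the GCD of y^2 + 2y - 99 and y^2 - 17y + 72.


Factor each:
  y^2 + 2y - 99 = (y - 9)(y + 11)
  y^2 - 17y + 72 = (y - 9)(y - 8)
Common monic factor: y - 9


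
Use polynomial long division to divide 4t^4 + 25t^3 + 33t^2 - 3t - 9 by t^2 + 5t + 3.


(4t^4 + 25t^3 + 33t^2 - 3t - 9) / (t^2 + 5t + 3)
Step 1: 4t^2 * (t^2 + 5t + 3) = 4t^4 + 20t^3 + 12t^2; subtract.
Step 2: 5t * (t^2 + 5t + 3) = 5t^3 + 25t^2 + 15t; subtract.
Step 3: -4 * (t^2 + 5t + 3) = -4t^2 - 20t - 12; subtract.
Quotient: 4t^2 + 5t - 4, Remainder: 2t + 3


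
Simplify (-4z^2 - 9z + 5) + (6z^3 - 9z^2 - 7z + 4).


Align terms by degree and add:
  -4z^2 - 9z + 5
+ 6z^3 - 9z^2 - 7z + 4
= 6z^3 - 13z^2 - 16z + 9


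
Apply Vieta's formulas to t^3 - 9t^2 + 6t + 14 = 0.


Monic cubic t^3+bt^2+ct+d=0: sum=-b, pairwise sum=c, product=-d.
b=-9, c=6, d=14
r1+r2+r3 = 9
r1r2+r1r3+r2r3 = 6
r1r2r3 = -14


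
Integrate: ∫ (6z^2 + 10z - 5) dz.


Reverse power rule on each term:
  ∫ 6z^2 dz = 2z^3
  ∫ 10z dz = 5z^2
  ∫ -5 dz = -5z
F(z) = 2z^3 + 5z^2 - 5z + C


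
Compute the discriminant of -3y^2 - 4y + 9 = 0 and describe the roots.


D = b^2 - 4ac = (-4)^2 - 4(-3)(9) = 16 + 108 = 124
Since D > 0: two distinct irrational roots


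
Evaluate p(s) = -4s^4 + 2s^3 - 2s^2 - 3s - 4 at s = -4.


Using direct substitution:
  -4 * (-4)^4 = -1024
  2 * (-4)^3 = -128
  -2 * (-4)^2 = -32
  -3 * (-4)^1 = 12
  constant: -4
Sum = -1024 - 128 - 32 + 12 - 4 = -1176


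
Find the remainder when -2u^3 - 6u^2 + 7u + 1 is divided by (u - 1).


By the Remainder Theorem, the remainder equals p(1):
  -2*(1)^3 = -2
  -6*(1)^2 = -6
  7*(1)^1 = 7
  constant: 1
Sum: -2 - 6 + 7 + 1 = 0


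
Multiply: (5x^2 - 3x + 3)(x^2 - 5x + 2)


Distribute each term of the first polynomial:
  (5x^2)(x^2 - 5x + 2) = 5x^4 - 25x^3 + 10x^2
  (-3x)(x^2 - 5x + 2) = -3x^3 + 15x^2 - 6x
  (3)(x^2 - 5x + 2) = 3x^2 - 15x + 6
Sum: 5x^4 - 28x^3 + 28x^2 - 21x + 6


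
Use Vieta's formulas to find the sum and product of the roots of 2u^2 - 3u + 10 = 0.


For au^2+bu+c=0: sum = -b/a, product = c/a.
a=2, b=-3, c=10
Sum = -(-3)/2 = 3/2
Product = (10)/2 = 5


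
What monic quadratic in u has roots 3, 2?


p(u) = (u - 3)(u - 2)
Expand: u^2 - 5u + 6


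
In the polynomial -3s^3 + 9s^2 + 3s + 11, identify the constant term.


Read off the constant term: 11


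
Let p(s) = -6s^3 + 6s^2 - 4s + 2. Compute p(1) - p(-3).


p(1) = -2
p(-3) = 230
p(1) - p(-3) = -2 - 230 = -232


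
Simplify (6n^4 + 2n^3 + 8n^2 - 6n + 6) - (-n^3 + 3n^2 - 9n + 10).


Distribute the minus sign:
  (6n^4 + 2n^3 + 8n^2 - 6n + 6)
- (-n^3 + 3n^2 - 9n + 10)
Negate second polynomial: n^3 - 3n^2 + 9n - 10
Add: 6n^4 + 3n^3 + 5n^2 + 3n - 4


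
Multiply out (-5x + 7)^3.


Expand (-5x + 7)^3 by repeated multiplication:
  (-5x + 7)^2 = 25x^2 - 70x + 49
= -125x^3 + 525x^2 - 735x + 343


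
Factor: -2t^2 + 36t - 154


Roots satisfy r1 + r2 = -b/a = 18 and r1*r2 = c/a = 77.
So r1 = 11, r2 = 7.
-2t^2 + 36t - 154 = -2(t - r1)(t - r2) = -2(t - 11)(t - 7)


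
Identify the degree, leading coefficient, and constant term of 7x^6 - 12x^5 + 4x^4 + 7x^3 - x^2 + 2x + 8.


Highest power of x is 6, with coefficient 7. Constant term is 8.
Degree = 6, leading coefficient = 7, constant term = 8


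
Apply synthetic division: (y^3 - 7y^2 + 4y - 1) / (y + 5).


Synthetic division with c = -5. Coefficients: 1, -7, 4, -1
Bring down 1.
  1 * -5 = -5; -5 - 7 = -12
  -12 * -5 = 60; 60 + 4 = 64
  64 * -5 = -320; -320 - 1 = -321
Quotient: y^2 - 12y + 64, Remainder: -321


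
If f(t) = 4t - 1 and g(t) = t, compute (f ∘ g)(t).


Substitute g(t) into f:
f(g(t)) = 4*(t) + (-1)
Expand and combine: 4t - 1


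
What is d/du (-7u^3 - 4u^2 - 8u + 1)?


Apply the power rule term by term:
  d/du(-7u^3) = -21u^2
  d/du(-4u^2) = -8u
  d/du(-8u) = -8
  d/du(1) = 0
p'(u) = -21u^2 - 8u - 8


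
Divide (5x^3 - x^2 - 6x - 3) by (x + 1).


(5x^3 - x^2 - 6x - 3) / (x + 1)
Step 1: 5x^2 * (x + 1) = 5x^3 + 5x^2; subtract.
Step 2: -6x * (x + 1) = -6x^2 - 6x; subtract.
Step 3: 0 * (x + 1) = 0; subtract.
Quotient: 5x^2 - 6x, Remainder: -3


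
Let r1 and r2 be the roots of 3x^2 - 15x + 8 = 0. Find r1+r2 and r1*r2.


For ax^2+bx+c=0: sum = -b/a, product = c/a.
a=3, b=-15, c=8
Sum = -(-15)/3 = 5
Product = (8)/3 = 8/3


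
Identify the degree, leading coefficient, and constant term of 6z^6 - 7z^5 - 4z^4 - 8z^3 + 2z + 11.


Highest power of z is 6, with coefficient 6. Constant term is 11.
Degree = 6, leading coefficient = 6, constant term = 11


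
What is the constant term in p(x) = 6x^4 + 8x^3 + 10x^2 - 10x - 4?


Read off the constant term: -4


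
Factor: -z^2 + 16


Roots satisfy r1 + r2 = -b/a = 0 and r1*r2 = c/a = -16.
So r1 = -4, r2 = 4.
-z^2 + 16 = -(z - r1)(z - r2) = -(z + 4)(z - 4)


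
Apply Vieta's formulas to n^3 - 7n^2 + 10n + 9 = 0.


Monic cubic n^3+bn^2+cn+d=0: sum=-b, pairwise sum=c, product=-d.
b=-7, c=10, d=9
r1+r2+r3 = 7
r1r2+r1r3+r2r3 = 10
r1r2r3 = -9


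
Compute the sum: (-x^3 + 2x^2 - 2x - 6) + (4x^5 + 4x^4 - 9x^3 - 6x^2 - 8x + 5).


Align terms by degree and add:
  -x^3 + 2x^2 - 2x - 6
+ 4x^5 + 4x^4 - 9x^3 - 6x^2 - 8x + 5
= 4x^5 + 4x^4 - 10x^3 - 4x^2 - 10x - 1


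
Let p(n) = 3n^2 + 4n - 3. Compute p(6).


Using direct substitution:
  3 * (6)^2 = 108
  4 * (6)^1 = 24
  constant: -3
Sum = 108 + 24 - 3 = 129


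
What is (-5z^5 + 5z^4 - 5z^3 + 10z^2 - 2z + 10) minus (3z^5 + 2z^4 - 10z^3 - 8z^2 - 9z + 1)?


Distribute the minus sign:
  (-5z^5 + 5z^4 - 5z^3 + 10z^2 - 2z + 10)
- (3z^5 + 2z^4 - 10z^3 - 8z^2 - 9z + 1)
Negate second polynomial: -3z^5 - 2z^4 + 10z^3 + 8z^2 + 9z - 1
Add: -8z^5 + 3z^4 + 5z^3 + 18z^2 + 7z + 9


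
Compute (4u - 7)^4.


Expand (4u - 7)^4 by repeated multiplication:
  (4u - 7)^2 = 16u^2 - 56u + 49
  (4u - 7)^3 = 64u^3 - 336u^2 + 588u - 343
= 256u^4 - 1792u^3 + 4704u^2 - 5488u + 2401


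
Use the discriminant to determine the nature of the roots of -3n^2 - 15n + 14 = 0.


D = b^2 - 4ac = (-15)^2 - 4(-3)(14) = 225 + 168 = 393
Since D > 0: two distinct irrational roots


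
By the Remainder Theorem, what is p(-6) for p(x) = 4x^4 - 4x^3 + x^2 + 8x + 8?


By the Remainder Theorem, the remainder equals p(-6):
  4*(-6)^4 = 5184
  -4*(-6)^3 = 864
  1*(-6)^2 = 36
  8*(-6)^1 = -48
  constant: 8
Sum: 5184 + 864 + 36 - 48 + 8 = 6044


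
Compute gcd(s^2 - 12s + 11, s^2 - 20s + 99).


Factor each:
  s^2 - 12s + 11 = (s - 11)(s - 1)
  s^2 - 20s + 99 = (s - 11)(s - 9)
Common monic factor: s - 11


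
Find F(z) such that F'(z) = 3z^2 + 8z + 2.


Reverse power rule on each term:
  ∫ 3z^2 dz = z^3
  ∫ 8z dz = 4z^2
  ∫ 2 dz = 2z
F(z) = z^3 + 4z^2 + 2z + C


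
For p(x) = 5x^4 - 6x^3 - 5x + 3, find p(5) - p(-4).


p(5) = 2353
p(-4) = 1687
p(5) - p(-4) = 2353 - 1687 = 666


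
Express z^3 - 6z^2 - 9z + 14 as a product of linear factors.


Try integer roots (divisors of 14). z=-2: p(-2)=0.
Divide out (z + 2): quotient is z^2 - 8z + 7.
Factor the quadratic: (z - 7)(z - 1)
Result: (z + 2)(z - 7)(z - 1)


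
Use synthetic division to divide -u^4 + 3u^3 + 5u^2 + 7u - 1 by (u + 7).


Synthetic division with c = -7. Coefficients: -1, 3, 5, 7, -1
Bring down -1.
  -1 * -7 = 7; 7 + 3 = 10
  10 * -7 = -70; -70 + 5 = -65
  -65 * -7 = 455; 455 + 7 = 462
  462 * -7 = -3234; -3234 - 1 = -3235
Quotient: -u^3 + 10u^2 - 65u + 462, Remainder: -3235


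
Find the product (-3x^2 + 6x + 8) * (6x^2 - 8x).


Distribute each term of the first polynomial:
  (-3x^2)(6x^2 - 8x) = -18x^4 + 24x^3
  (6x)(6x^2 - 8x) = 36x^3 - 48x^2
  (8)(6x^2 - 8x) = 48x^2 - 64x
Sum: -18x^4 + 60x^3 - 64x


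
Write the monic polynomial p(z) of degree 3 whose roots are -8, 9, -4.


p(z) = (z + 8)(z - 9)(z + 4)
Expand: z^3 + 3z^2 - 76z - 288


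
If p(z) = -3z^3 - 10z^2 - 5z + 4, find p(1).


Using direct substitution:
  -3 * (1)^3 = -3
  -10 * (1)^2 = -10
  -5 * (1)^1 = -5
  constant: 4
Sum = -3 - 10 - 5 + 4 = -14


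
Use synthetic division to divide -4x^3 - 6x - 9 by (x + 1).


Synthetic division with c = -1. Coefficients: -4, 0, -6, -9
Bring down -4.
  -4 * -1 = 4; 4 + 0 = 4
  4 * -1 = -4; -4 - 6 = -10
  -10 * -1 = 10; 10 - 9 = 1
Quotient: -4x^2 + 4x - 10, Remainder: 1


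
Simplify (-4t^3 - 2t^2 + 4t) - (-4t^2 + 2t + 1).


Distribute the minus sign:
  (-4t^3 - 2t^2 + 4t)
- (-4t^2 + 2t + 1)
Negate second polynomial: 4t^2 - 2t - 1
Add: -4t^3 + 2t^2 + 2t - 1


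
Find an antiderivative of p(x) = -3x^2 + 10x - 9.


Reverse power rule on each term:
  ∫ -3x^2 dx = -x^3
  ∫ 10x dx = 5x^2
  ∫ -9 dx = -9x
F(x) = -x^3 + 5x^2 - 9x + C


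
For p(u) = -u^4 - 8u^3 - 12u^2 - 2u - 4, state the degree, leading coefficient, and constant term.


Highest power of u is 4, with coefficient -1. Constant term is -4.
Degree = 4, leading coefficient = -1, constant term = -4


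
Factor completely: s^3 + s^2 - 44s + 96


Try integer roots (divisors of 96). s=-8: p(-8)=0.
Divide out (s + 8): quotient is s^2 - 7s + 12.
Factor the quadratic: (s - 3)(s - 4)
Result: (s + 8)(s - 3)(s - 4)


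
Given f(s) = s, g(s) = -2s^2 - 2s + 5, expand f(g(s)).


Substitute g(s) into f:
f(g(s)) = 1*(-2s^2 - 2s + 5)
Expand and combine: -2s^2 - 2s + 5


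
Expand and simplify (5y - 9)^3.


Expand (5y - 9)^3 by repeated multiplication:
  (5y - 9)^2 = 25y^2 - 90y + 81
= 125y^3 - 675y^2 + 1215y - 729


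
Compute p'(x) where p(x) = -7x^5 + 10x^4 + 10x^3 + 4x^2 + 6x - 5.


Apply the power rule term by term:
  d/dx(-7x^5) = -35x^4
  d/dx(10x^4) = 40x^3
  d/dx(10x^3) = 30x^2
  d/dx(4x^2) = 8x
  d/dx(6x) = 6
  d/dx(-5) = 0
p'(x) = -35x^4 + 40x^3 + 30x^2 + 8x + 6


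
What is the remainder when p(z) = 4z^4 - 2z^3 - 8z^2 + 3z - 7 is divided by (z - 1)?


By the Remainder Theorem, the remainder equals p(1):
  4*(1)^4 = 4
  -2*(1)^3 = -2
  -8*(1)^2 = -8
  3*(1)^1 = 3
  constant: -7
Sum: 4 - 2 - 8 + 3 - 7 = -10


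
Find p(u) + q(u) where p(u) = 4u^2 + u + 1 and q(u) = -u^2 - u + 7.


Align terms by degree and add:
  4u^2 + u + 1
  -u^2 - u + 7
= 3u^2 + 8


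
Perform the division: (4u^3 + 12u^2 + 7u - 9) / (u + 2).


(4u^3 + 12u^2 + 7u - 9) / (u + 2)
Step 1: 4u^2 * (u + 2) = 4u^3 + 8u^2; subtract.
Step 2: 4u * (u + 2) = 4u^2 + 8u; subtract.
Step 3: -1 * (u + 2) = -u - 2; subtract.
Quotient: 4u^2 + 4u - 1, Remainder: -7


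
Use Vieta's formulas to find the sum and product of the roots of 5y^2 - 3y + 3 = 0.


For ay^2+by+c=0: sum = -b/a, product = c/a.
a=5, b=-3, c=3
Sum = -(-3)/5 = 3/5
Product = (3)/5 = 3/5


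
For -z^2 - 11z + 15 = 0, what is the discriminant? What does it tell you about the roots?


D = b^2 - 4ac = (-11)^2 - 4(-1)(15) = 121 + 60 = 181
Since D > 0: two distinct irrational roots


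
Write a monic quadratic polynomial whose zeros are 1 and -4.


p(s) = (s - 1)(s + 4)
Expand: s^2 + 3s - 4


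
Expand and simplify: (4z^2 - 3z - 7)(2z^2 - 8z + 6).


Distribute each term of the first polynomial:
  (4z^2)(2z^2 - 8z + 6) = 8z^4 - 32z^3 + 24z^2
  (-3z)(2z^2 - 8z + 6) = -6z^3 + 24z^2 - 18z
  (-7)(2z^2 - 8z + 6) = -14z^2 + 56z - 42
Sum: 8z^4 - 38z^3 + 34z^2 + 38z - 42


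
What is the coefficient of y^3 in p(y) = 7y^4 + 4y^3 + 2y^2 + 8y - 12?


Read off the coefficient of y^3: 4


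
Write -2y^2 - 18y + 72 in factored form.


Roots satisfy r1 + r2 = -b/a = -9 and r1*r2 = c/a = -36.
So r1 = -12, r2 = 3.
-2y^2 - 18y + 72 = -2(y - r1)(y - r2) = -2(y + 12)(y - 3)


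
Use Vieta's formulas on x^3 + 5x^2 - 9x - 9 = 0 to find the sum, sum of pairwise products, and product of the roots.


Monic cubic x^3+bx^2+cx+d=0: sum=-b, pairwise sum=c, product=-d.
b=5, c=-9, d=-9
r1+r2+r3 = -5
r1r2+r1r3+r2r3 = -9
r1r2r3 = 9


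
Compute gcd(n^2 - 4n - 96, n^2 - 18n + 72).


Factor each:
  n^2 - 4n - 96 = (n - 12)(n + 8)
  n^2 - 18n + 72 = (n - 12)(n - 6)
Common monic factor: n - 12


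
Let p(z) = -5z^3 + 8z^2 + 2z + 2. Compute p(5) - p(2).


p(5) = -413
p(2) = -2
p(5) - p(2) = -413 + 2 = -411


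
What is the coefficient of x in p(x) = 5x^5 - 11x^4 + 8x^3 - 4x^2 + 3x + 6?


Read off the coefficient of x: 3


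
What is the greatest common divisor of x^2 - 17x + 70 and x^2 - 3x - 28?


Factor each:
  x^2 - 17x + 70 = (x - 7)(x - 10)
  x^2 - 3x - 28 = (x - 7)(x + 4)
Common monic factor: x - 7


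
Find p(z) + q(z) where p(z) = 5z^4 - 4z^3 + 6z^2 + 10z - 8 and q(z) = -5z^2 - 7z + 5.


Align terms by degree and add:
  5z^4 - 4z^3 + 6z^2 + 10z - 8
  -5z^2 - 7z + 5
= 5z^4 - 4z^3 + z^2 + 3z - 3


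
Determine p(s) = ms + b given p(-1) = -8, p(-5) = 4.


p(s) = ms + b. Using p(-1)=-8, p(-5)=4:
m = (-8 - 4)/(-1 + 5) = -12/4 = -3
b = -8 - m*(-1) = -8 - 3 = -11
p(s) = -3s - 11


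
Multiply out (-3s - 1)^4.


Expand (-3s - 1)^4 by repeated multiplication:
  (-3s - 1)^2 = 9s^2 + 6s + 1
  (-3s - 1)^3 = -27s^3 - 27s^2 - 9s - 1
= 81s^4 + 108s^3 + 54s^2 + 12s + 1


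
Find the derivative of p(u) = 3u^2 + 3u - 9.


Apply the power rule term by term:
  d/du(3u^2) = 6u
  d/du(3u) = 3
  d/du(-9) = 0
p'(u) = 6u + 3


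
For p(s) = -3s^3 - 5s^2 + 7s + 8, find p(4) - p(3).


p(4) = -236
p(3) = -97
p(4) - p(3) = -236 + 97 = -139


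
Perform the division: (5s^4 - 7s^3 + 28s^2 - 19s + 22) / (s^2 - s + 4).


(5s^4 - 7s^3 + 28s^2 - 19s + 22) / (s^2 - s + 4)
Step 1: 5s^2 * (s^2 - s + 4) = 5s^4 - 5s^3 + 20s^2; subtract.
Step 2: -2s * (s^2 - s + 4) = -2s^3 + 2s^2 - 8s; subtract.
Step 3: 6 * (s^2 - s + 4) = 6s^2 - 6s + 24; subtract.
Quotient: 5s^2 - 2s + 6, Remainder: -5s - 2


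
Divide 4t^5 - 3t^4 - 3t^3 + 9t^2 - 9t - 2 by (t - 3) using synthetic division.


Synthetic division with c = 3. Coefficients: 4, -3, -3, 9, -9, -2
Bring down 4.
  4 * 3 = 12; 12 - 3 = 9
  9 * 3 = 27; 27 - 3 = 24
  24 * 3 = 72; 72 + 9 = 81
  81 * 3 = 243; 243 - 9 = 234
  234 * 3 = 702; 702 - 2 = 700
Quotient: 4t^4 + 9t^3 + 24t^2 + 81t + 234, Remainder: 700


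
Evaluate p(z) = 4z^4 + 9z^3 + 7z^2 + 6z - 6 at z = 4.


Using direct substitution:
  4 * (4)^4 = 1024
  9 * (4)^3 = 576
  7 * (4)^2 = 112
  6 * (4)^1 = 24
  constant: -6
Sum = 1024 + 576 + 112 + 24 - 6 = 1730


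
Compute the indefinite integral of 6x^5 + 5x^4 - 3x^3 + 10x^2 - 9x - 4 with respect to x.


Reverse power rule on each term:
  ∫ 6x^5 dx = x^6
  ∫ 5x^4 dx = x^5
  ∫ -3x^3 dx = -(3/4)x^4
  ∫ 10x^2 dx = (10/3)x^3
  ∫ -9x dx = -(9/2)x^2
  ∫ -4 dx = -4x
F(x) = x^6 + x^5 - (3/4)x^4 + (10/3)x^3 - (9/2)x^2 - 4x + C
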